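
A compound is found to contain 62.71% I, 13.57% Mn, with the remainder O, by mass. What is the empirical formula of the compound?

Assume 100 g: 62.71 g I, 13.57 g Mn, 23.72 g O.
Moles — I: 62.71 / 126.90 = 0.4942 mol; Mn: 13.57 / 54.94 = 0.247 mol; O: 23.72 / 16.00 = 1.482 mol
Smallest is Mn at 0.247 mol; normalising gives I 2.001, Mn 1.000, O 6.002
→ I2MnO6

I2MnO6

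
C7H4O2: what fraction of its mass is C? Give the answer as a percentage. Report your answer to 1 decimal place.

70.0%

Molar mass = 7(12.01) + 4(1.008) + 2(16.00) = 120.102 g/mol
Mass of C per mole = 7 × 12.01 = 84.070 g
% C = 84.070 / 120.102 × 100 = 70.0%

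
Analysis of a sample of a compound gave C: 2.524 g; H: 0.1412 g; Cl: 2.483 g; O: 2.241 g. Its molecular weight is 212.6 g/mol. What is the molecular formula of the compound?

C6H4Cl2O4

Moles — C: 2.524 / 12.01 = 0.2102 mol; H: 0.1412 / 1.008 = 0.1401 mol; Cl: 2.483 / 35.45 = 0.07004 mol; O: 2.241 / 16.00 = 0.1401 mol
Smallest is Cl at 0.07004 mol; normalising gives C 3.000, H 2.000, Cl 1.000, O 2.000
→ C3H2ClO2
Empirical-formula mass = 105.50 g/mol
n = 212.6 / 105.50 = 2.02 ≈ 2
Molecular formula = (C3H2ClO2)×2 = C6H4Cl2O4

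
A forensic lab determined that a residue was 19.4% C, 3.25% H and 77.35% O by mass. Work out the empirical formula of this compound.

Assume 100 g: 19.4 g C, 3.25 g H, 77.35 g O.
C: 19.4 g ÷ 12.01 g/mol = 1.615 mol
H: 3.25 g ÷ 1.008 g/mol = 3.224 mol
O: 77.35 g ÷ 16.00 g/mol = 4.834 mol
Ratios (÷ 1.615): C 1.000, H 1.996, O 2.993
→ CH2O3

CH2O3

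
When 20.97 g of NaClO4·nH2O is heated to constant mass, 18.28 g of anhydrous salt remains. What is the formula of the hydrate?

NaClO4·H2O

Mass of water lost = 20.97 − 18.28 = 2.69 g → 2.69 / 18.02 = 0.1493 mol H2O
Molar mass of NaClO4 = 122.44 g/mol → mol NaClO4 = 18.28 / 122.44 = 0.1493
n = 0.1493 / 0.1493 = 1.00 ≈ 1 → NaClO4·H2O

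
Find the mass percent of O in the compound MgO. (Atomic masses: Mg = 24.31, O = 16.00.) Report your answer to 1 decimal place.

Molar mass = 1(24.31) + 1(16.00) = 40.310 g/mol
Mass of O per mole = 1 × 16.00 = 16.000 g
% O = 16.000 / 40.310 × 100 = 39.7%

39.7%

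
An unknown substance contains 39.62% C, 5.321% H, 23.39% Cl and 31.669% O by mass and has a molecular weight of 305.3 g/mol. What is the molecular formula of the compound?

Assume 100 g: 39.62 g C, 5.321 g H, 23.39 g Cl, 31.669 g O.
Moles — C: 39.62 / 12.01 = 3.299 mol; H: 5.321 / 1.008 = 5.279 mol; Cl: 23.39 / 35.45 = 0.6598 mol; O: 31.669 / 16.00 = 1.979 mol
Ratios (÷ 0.6598): C 5.000, H 8.001, Cl 1.000, O 3.000
→ C5H8ClO3
Empirical-formula mass = 151.56 g/mol
n = 305.3 / 151.56 = 2.01 ≈ 2
Molecular formula = (C5H8ClO3)×2 = C10H16Cl2O6

C10H16Cl2O6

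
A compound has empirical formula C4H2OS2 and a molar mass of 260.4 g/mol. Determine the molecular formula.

Empirical-formula mass = 130.20 g/mol
n = 260.4 / 130.20 = 2.00 ≈ 2
Molecular formula = (C4H2OS2)2 = C8H4O2S4

C8H4O2S4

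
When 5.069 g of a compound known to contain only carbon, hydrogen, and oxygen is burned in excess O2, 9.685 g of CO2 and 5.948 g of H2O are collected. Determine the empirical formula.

C2H6O

mol C = 9.685 / 44.01 = 0.2201; mass C = 0.2201 × 12.01 = 2.643 g
mol H = 2 × (5.948 / 18.02) = 0.6602; mass H = 0.6602 × 1.008 = 0.6654 g
mass O = 5.069 − (3.308) = 1.761 g → mol O = 0.1100
Divide by the smallest (0.11 mol O): C 2.000, H 5.999, O 1.000
≈ 2:6:1 → C2H6O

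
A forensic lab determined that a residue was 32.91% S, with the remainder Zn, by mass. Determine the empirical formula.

SZn

Assume 100 g: 32.91 g S, 67.09 g Zn.
Moles — S: 32.91 / 32.07 = 1.026 mol; Zn: 67.09 / 65.38 = 1.026 mol
Divide by the smallest (1.026 mol Zn): S 1.000, Zn 1.000
→ SZn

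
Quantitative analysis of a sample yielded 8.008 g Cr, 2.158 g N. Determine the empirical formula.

Moles — Cr: 8.008 / 52.00 = 0.154 mol; N: 2.158 / 14.01 = 0.154 mol
Divide by the smallest (0.154 mol Cr): Cr 1.000, N 1.000
≈ 1:1 → CrN

CrN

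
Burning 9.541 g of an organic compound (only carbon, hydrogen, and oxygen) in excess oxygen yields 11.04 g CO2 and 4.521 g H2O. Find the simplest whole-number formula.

mol C = 11.04 / 44.01 = 0.2509; mass C = 0.2509 × 12.01 = 3.013 g
mol H = 2 × (4.521 / 18.02) = 0.5018; mass H = 0.5018 × 1.008 = 0.5058 g
mass O = 9.541 − (3.519) = 6.022 g → mol O = 0.3764
Ratios (÷ 0.2509): C 1.000, H 2.000, O 1.501
Multiply by 2: C 2.00, H 4.00, O 3.00 → C2H4O3

C2H4O3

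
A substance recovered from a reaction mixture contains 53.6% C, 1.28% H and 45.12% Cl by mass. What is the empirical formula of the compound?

Assume 100 g: 53.6 g C, 1.28 g H, 45.12 g Cl.
n(C) = 53.6/12.01 = 4.463, n(H) = 1.28/1.008 = 1.27, n(Cl) = 45.12/35.45 = 1.273
Smallest is H at 1.27 mol; normalising gives C 3.515, H 1.000, Cl 1.002
Scaling by 2: C 7.03, H 2.00, Cl 2.00 → C7H2Cl2

C7H2Cl2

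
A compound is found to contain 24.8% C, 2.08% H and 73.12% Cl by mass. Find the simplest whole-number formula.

CHCl

Assume 100 g: 24.8 g C, 2.08 g H, 73.12 g Cl.
n(C) = 24.8/12.01 = 2.065, n(H) = 2.08/1.008 = 2.063, n(Cl) = 73.12/35.45 = 2.063
Smallest is Cl at 2.063 mol; normalising gives C 1.001, H 1.000, Cl 1.000
→ CHCl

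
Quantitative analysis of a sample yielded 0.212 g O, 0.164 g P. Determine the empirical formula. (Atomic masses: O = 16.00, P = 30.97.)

O5P2

O: 0.212 g ÷ 16.00 g/mol = 0.01325 mol
P: 0.164 g ÷ 30.97 g/mol = 0.005295 mol
Ratios (÷ 0.005295): O 2.502, P 1.000
Scaling by 2: O 5.00, P 2.00 → O5P2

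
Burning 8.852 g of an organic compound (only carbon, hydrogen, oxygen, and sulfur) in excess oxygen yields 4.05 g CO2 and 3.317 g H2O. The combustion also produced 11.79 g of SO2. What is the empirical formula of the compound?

mol C = 4.05 / 44.01 = 0.09202; mass C = 0.09202 × 12.01 = 1.105 g
mol H = 2 × (3.317 / 18.02) = 0.3681; mass H = 0.3681 × 1.008 = 0.3711 g
mol S = 11.79 / 64.07 = 0.1840; mass S = 5.901 g
mass O = 8.852 − (7.378) = 1.474 g → mol O = 0.09214
Divide by the smallest (0.09202 mol C): C 1.000, H 4.001, O 1.001, S 2.000
≈ 1:4:1:2 → CH4OS2

CH4OS2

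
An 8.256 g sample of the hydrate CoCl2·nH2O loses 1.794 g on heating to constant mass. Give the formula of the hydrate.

CoCl2·2H2O

Mass of anhydrous CoCl2 = 8.256 − 1.794 = 6.462 g
mol H2O = 1.794 / 18.02 = 0.09956
Molar mass of CoCl2 = 129.83 g/mol → mol CoCl2 = 6.462 / 129.83 = 0.04977
n = 0.09956 / 0.04977 = 2.00 ≈ 2 → CoCl2·2H2O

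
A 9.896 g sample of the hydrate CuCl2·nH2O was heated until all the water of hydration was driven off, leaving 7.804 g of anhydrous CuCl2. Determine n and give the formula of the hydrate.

Mass of water lost = 9.896 − 7.804 = 2.092 g → 2.092 / 18.02 = 0.1161 mol H2O
Molar mass of CuCl2 = 134.45 g/mol → mol CuCl2 = 7.804 / 134.45 = 0.05804
n = 0.1161 / 0.05804 = 2.00 ≈ 2 → CuCl2·2H2O

CuCl2·2H2O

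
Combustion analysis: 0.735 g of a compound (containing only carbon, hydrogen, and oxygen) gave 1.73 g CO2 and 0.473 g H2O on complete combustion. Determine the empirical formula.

C3H4O

mol C = 1.73 / 44.01 = 0.03931; mass C = 0.03931 × 12.01 = 0.4721 g
mol H = 2 × (0.473 / 18.02) = 0.05250; mass H = 0.05250 × 1.008 = 0.05292 g
mass O = 0.735 − (0.5250) = 0.2100 g → mol O = 0.01312
Divide by the smallest (0.01312 mol O): C 2.995, H 4.000, O 1.000
→ C3H4O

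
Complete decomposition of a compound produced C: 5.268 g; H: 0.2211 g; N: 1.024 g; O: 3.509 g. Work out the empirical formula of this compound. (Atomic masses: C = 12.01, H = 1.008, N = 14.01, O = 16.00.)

n(C) = 5.268/12.01 = 0.4386, n(H) = 0.2211/1.008 = 0.2193, n(N) = 1.024/14.01 = 0.07309, n(O) = 3.509/16.00 = 0.2193
Smallest is N at 0.07309 mol; normalising gives C 6.001, H 3.001, N 1.000, O 3.001
≈ 6:3:1:3 → C6H3NO3

C6H3NO3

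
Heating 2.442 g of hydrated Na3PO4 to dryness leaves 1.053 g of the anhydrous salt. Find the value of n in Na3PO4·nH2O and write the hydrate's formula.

Na3PO4·12H2O

Mass of water lost = 2.442 − 1.053 = 1.389 g → 1.389 / 18.02 = 0.07708 mol H2O
Molar mass of Na3PO4 = 163.94 g/mol → mol Na3PO4 = 1.053 / 163.94 = 0.006423
n = 0.07708 / 0.006423 = 12.00 ≈ 12 → Na3PO4·12H2O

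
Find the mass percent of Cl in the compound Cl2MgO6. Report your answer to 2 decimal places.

37.08%

Molar mass = 2(35.45) + 1(24.31) + 6(16.00) = 191.210 g/mol
Mass of Cl per mole = 2 × 35.45 = 70.900 g
% Cl = 70.900 / 191.210 × 100 = 37.08%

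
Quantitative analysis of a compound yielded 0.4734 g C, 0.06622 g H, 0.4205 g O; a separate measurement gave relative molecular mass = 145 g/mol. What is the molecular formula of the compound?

C6H10O4

n(C) = 0.4734/12.01 = 0.03942, n(H) = 0.06622/1.008 = 0.06569, n(O) = 0.4205/16.00 = 0.02628
Smallest is O at 0.02628 mol; normalising gives C 1.500, H 2.500, O 1.000
×2: C 3.00, H 5.00, O 2.00 → C3H5O2
Empirical-formula mass = 73.07 g/mol
n = 145 / 73.07 = 1.98 ≈ 2
Molecular formula = (C3H5O2)×2 = C6H10O4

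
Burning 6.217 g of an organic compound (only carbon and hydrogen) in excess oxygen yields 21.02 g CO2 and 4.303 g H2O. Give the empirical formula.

mol C = 21.02 / 44.01 = 0.4776; mass C = 0.4776 × 12.01 = 5.736 g
mol H = 2 × (4.303 / 18.02) = 0.4776; mass H = 0.4776 × 1.008 = 0.4814 g
Ratios (÷ 0.4776): C 1.000, H 1.000
→ CH

CH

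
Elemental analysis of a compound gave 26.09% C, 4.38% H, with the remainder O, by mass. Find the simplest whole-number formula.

CH2O2

Assume 100 g: 26.09 g C, 4.38 g H, 69.53 g O.
Moles — C: 26.09 / 12.01 = 2.172 mol; H: 4.38 / 1.008 = 4.345 mol; O: 69.53 / 16.00 = 4.346 mol
Divide by the smallest (2.172 mol C): C 1.000, H 2.000, O 2.000
→ CH2O2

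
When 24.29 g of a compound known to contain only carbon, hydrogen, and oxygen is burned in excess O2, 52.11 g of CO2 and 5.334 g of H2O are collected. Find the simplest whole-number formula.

mol C = 52.11 / 44.01 = 1.184; mass C = 1.184 × 12.01 = 14.22 g
mol H = 2 × (5.334 / 18.02) = 0.5920; mass H = 0.5920 × 1.008 = 0.5967 g
mass O = 24.29 − (14.82) = 9.473 g → mol O = 0.5921
Ratios (÷ 0.592): C 2.000, H 1.000, O 1.000
Ratio ≈ 2:1:1, so the empirical formula is C2HO

C2HO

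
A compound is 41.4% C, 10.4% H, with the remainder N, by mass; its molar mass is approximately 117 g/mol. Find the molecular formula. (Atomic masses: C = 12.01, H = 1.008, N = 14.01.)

C4H12N4

Assume 100 g: 41.4 g C, 10.4 g H, 48.2 g N.
C: 41.4 g ÷ 12.01 g/mol = 3.447 mol
H: 10.4 g ÷ 1.008 g/mol = 10.32 mol
N: 48.2 g ÷ 14.01 g/mol = 3.44 mol
Ratios (÷ 3.44): C 1.002, H 2.999, N 1.000
→ CH3N
Empirical-formula mass = 29.04 g/mol
n = 117 / 29.04 = 4.03 ≈ 4
Molecular formula = (CH3N)×4 = C4H12N4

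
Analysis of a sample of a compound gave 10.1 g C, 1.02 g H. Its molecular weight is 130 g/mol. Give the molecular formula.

Moles — C: 10.1 / 12.01 = 0.841 mol; H: 1.02 / 1.008 = 1.012 mol
Ratios (÷ 0.841): C 1.000, H 1.203
×5: C 5.00, H 6.02 → C5H6
Empirical-formula mass = 66.10 g/mol
n = 130 / 66.10 = 1.97 ≈ 2
Molecular formula = (C5H6)×2 = C10H12

C10H12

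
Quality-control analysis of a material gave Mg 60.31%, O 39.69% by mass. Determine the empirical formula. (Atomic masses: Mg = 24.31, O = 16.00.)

Assume 100 g: 60.31 g Mg, 39.69 g O.
Mg: 60.31 g ÷ 24.31 g/mol = 2.481 mol
O: 39.69 g ÷ 16.00 g/mol = 2.481 mol
Divide by the smallest (2.481 mol O): Mg 1.000, O 1.000
≈ 1:1 → MgO

MgO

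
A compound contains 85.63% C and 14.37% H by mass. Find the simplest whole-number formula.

Assume 100 g: 85.63 g C, 14.37 g H.
C: 85.63 g ÷ 12.01 g/mol = 7.13 mol
H: 14.37 g ÷ 1.008 g/mol = 14.26 mol
Smallest is C at 7.13 mol; normalising gives C 1.000, H 1.999
Ratio ≈ 1:2, so the empirical formula is CH2

CH2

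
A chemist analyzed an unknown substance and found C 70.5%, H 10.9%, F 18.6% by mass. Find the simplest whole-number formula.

Assume 100 g: 70.5 g C, 10.9 g H, 18.6 g F.
Moles — C: 70.5 / 12.01 = 5.87 mol; H: 10.9 / 1.008 = 10.81 mol; F: 18.6 / 19.00 = 0.9789 mol
Ratios (÷ 0.9789): C 5.996, H 11.046, F 1.000
≈ 6:11:1 → C6H11F

C6H11F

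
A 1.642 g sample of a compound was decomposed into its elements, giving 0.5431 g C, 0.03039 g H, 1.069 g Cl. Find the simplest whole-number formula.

C3H2Cl2

n(C) = 0.5431/12.01 = 0.04522, n(H) = 0.03039/1.008 = 0.03015, n(Cl) = 1.069/35.45 = 0.03016
Ratios (÷ 0.03015): C 1.500, H 1.000, Cl 1.000
×2: C 3.00, H 2.00, Cl 2.00 → C3H2Cl2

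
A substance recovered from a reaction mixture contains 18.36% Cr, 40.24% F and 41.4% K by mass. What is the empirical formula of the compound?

Assume 100 g: 18.36 g Cr, 40.24 g F, 41.4 g K.
n(Cr) = 18.36/52.00 = 0.3531, n(F) = 40.24/19.00 = 2.118, n(K) = 41.4/39.10 = 1.059
Smallest is Cr at 0.3531 mol; normalising gives Cr 1.000, F 5.998, K 2.999
≈ 1:6:3 → CrF6K3

CrF6K3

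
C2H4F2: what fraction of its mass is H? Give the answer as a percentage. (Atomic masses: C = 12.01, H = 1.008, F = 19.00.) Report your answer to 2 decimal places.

Molar mass = 2(12.01) + 4(1.008) + 2(19.00) = 66.052 g/mol
Mass of H per mole = 4 × 1.008 = 4.032 g
% H = 4.032 / 66.052 × 100 = 6.10%

6.10%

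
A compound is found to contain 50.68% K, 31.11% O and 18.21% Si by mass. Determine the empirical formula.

Assume 100 g: 50.68 g K, 31.11 g O, 18.21 g Si.
Moles — K: 50.68 / 39.10 = 1.296 mol; O: 31.11 / 16.00 = 1.944 mol; Si: 18.21 / 28.09 = 0.6483 mol
Smallest is Si at 0.6483 mol; normalising gives K 1.999, O 2.999, Si 1.000
Ratio ≈ 2:3:1, so the empirical formula is K2O3Si

K2O3Si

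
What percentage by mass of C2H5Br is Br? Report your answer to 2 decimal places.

73.33%

Molar mass = 2(12.01) + 5(1.008) + 1(79.90) = 108.960 g/mol
Mass of Br per mole = 1 × 79.90 = 79.900 g
% Br = 79.900 / 108.960 × 100 = 73.33%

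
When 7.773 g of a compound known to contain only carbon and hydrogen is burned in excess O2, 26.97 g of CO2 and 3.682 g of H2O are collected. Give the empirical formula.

C3H2

mol C = 26.97 / 44.01 = 0.6128; mass C = 0.6128 × 12.01 = 7.360 g
mol H = 2 × (3.682 / 18.02) = 0.4087; mass H = 0.4087 × 1.008 = 0.4119 g
Ratios (÷ 0.4087): C 1.500, H 1.000
×2: C 3.00, H 2.00 → C3H2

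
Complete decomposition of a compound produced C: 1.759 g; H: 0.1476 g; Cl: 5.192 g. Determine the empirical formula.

CHCl

n(C) = 1.759/12.01 = 0.1465, n(H) = 0.1476/1.008 = 0.1464, n(Cl) = 5.192/35.45 = 0.1465
Ratios (÷ 0.1464): C 1.000, H 1.000, Cl 1.000
Ratio ≈ 1:1:1, so the empirical formula is CHCl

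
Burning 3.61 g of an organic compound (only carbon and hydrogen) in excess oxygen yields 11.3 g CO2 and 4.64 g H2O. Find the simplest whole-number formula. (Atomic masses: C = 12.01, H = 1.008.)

CH2

mol C = 11.3 / 44.01 = 0.2568; mass C = 0.2568 × 12.01 = 3.084 g
mol H = 2 × (4.64 / 18.02) = 0.5150; mass H = 0.5150 × 1.008 = 0.5191 g
Divide by the smallest (0.2568 mol C): C 1.000, H 2.006
Ratio ≈ 1:2, so the empirical formula is CH2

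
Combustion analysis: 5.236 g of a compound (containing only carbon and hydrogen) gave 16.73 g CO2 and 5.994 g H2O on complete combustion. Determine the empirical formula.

C4H7

mol C = 16.73 / 44.01 = 0.3801; mass C = 0.3801 × 12.01 = 4.565 g
mol H = 2 × (5.994 / 18.02) = 0.6653; mass H = 0.6653 × 1.008 = 0.6706 g
Divide by the smallest (0.3801 mol C): C 1.000, H 1.750
Scaling by 4: C 4.00, H 7.00 → C4H7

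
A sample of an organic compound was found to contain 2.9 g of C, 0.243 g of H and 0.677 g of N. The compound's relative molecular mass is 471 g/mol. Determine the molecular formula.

Moles — C: 2.9 / 12.01 = 0.2415 mol; H: 0.243 / 1.008 = 0.2411 mol; N: 0.677 / 14.01 = 0.04832 mol
Ratios (÷ 0.04832): C 4.997, H 4.989, N 1.000
Ratio ≈ 5:5:1, so the empirical formula is C5H5N
Empirical-formula mass = 79.10 g/mol
n = 471 / 79.10 = 5.95 ≈ 6
Molecular formula = (C5H5N)×6 = C30H30N6

C30H30N6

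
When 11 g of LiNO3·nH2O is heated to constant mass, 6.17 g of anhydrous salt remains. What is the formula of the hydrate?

LiNO3·3H2O

Mass of water lost = 11 − 6.17 = 4.83 g → 4.83 / 18.02 = 0.268 mol H2O
Molar mass of LiNO3 = 68.95 g/mol → mol LiNO3 = 6.17 / 68.95 = 0.08949
n = 0.268 / 0.08949 = 3.00 ≈ 3 → LiNO3·3H2O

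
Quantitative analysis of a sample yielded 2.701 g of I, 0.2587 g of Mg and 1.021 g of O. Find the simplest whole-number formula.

I2MgO6

Moles — I: 2.701 / 126.90 = 0.02128 mol; Mg: 0.2587 / 24.31 = 0.01064 mol; O: 1.021 / 16.00 = 0.06381 mol
Ratios (÷ 0.01064): I 2.000, Mg 1.000, O 5.996
→ I2MgO6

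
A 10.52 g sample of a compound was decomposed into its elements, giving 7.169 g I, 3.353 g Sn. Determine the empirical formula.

n(I) = 7.169/126.90 = 0.05649, n(Sn) = 3.353/118.71 = 0.02825
Smallest is Sn at 0.02825 mol; normalising gives I 2.000, Sn 1.000
Ratio ≈ 2:1, so the empirical formula is I2Sn

I2Sn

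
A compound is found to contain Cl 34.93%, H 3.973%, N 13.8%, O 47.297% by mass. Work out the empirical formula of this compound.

Assume 100 g: 34.93 g Cl, 3.973 g H, 13.8 g N, 47.297 g O.
Cl: 34.93 g ÷ 35.45 g/mol = 0.9853 mol
H: 3.973 g ÷ 1.008 g/mol = 3.941 mol
N: 13.8 g ÷ 14.01 g/mol = 0.985 mol
O: 47.297 g ÷ 16.00 g/mol = 2.956 mol
Divide by the smallest (0.985 mol N): Cl 1.000, H 4.001, N 1.000, O 3.001
Ratio ≈ 1:4:1:3, so the empirical formula is ClH4NO3

ClH4NO3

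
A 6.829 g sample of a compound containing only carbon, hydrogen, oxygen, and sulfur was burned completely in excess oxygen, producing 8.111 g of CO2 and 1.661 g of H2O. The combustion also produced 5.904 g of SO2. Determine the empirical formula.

mol C = 8.111 / 44.01 = 0.1843; mass C = 0.1843 × 12.01 = 2.213 g
mol H = 2 × (1.661 / 18.02) = 0.1844; mass H = 0.1844 × 1.008 = 0.1858 g
mol S = 5.904 / 64.07 = 0.09215; mass S = 2.955 g
mass O = 6.829 − (5.354) = 1.475 g → mol O = 0.09216
Smallest is S at 0.09215 mol; normalising gives C 2.000, H 2.001, O 1.000, S 1.000
Ratio ≈ 2:2:1:1, so the empirical formula is C2H2OS

C2H2OS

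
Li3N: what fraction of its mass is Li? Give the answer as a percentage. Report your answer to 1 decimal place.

Molar mass = 3(6.94) + 1(14.01) = 34.830 g/mol
Mass of Li per mole = 3 × 6.94 = 20.820 g
% Li = 20.820 / 34.830 × 100 = 59.8%

59.8%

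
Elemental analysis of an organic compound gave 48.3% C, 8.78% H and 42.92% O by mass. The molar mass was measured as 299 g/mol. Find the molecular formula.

C12H26O8

Assume 100 g: 48.3 g C, 8.78 g H, 42.92 g O.
Moles — C: 48.3 / 12.01 = 4.022 mol; H: 8.78 / 1.008 = 8.71 mol; O: 42.92 / 16.00 = 2.683 mol
Smallest is O at 2.683 mol; normalising gives C 1.499, H 3.247, O 1.000
Multiply by 4: C 6.00, H 12.99, O 4.00 → C6H13O4
Empirical-formula mass = 149.16 g/mol
n = 299 / 149.16 = 2.00 ≈ 2
Molecular formula = (C6H13O4)×2 = C12H26O8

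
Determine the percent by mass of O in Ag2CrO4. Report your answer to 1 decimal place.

Molar mass = 2(107.87) + 1(52.00) + 4(16.00) = 331.740 g/mol
Mass of O per mole = 4 × 16.00 = 64.000 g
% O = 64.000 / 331.740 × 100 = 19.3%

19.3%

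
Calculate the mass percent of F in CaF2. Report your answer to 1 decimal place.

48.7%

Molar mass = 1(40.08) + 2(19.00) = 78.080 g/mol
Mass of F per mole = 2 × 19.00 = 38.000 g
% F = 38.000 / 78.080 × 100 = 48.7%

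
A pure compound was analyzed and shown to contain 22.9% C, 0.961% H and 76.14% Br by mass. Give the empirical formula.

C2HBr

Assume 100 g: 22.9 g C, 0.961 g H, 76.14 g Br.
Moles — C: 22.9 / 12.01 = 1.907 mol; H: 0.961 / 1.008 = 0.9534 mol; Br: 76.14 / 79.90 = 0.9529 mol
Smallest is Br at 0.9529 mol; normalising gives C 2.001, H 1.000, Br 1.000
Ratio ≈ 2:1:1, so the empirical formula is C2HBr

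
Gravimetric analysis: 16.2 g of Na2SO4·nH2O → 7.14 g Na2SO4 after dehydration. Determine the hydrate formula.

Na2SO4·10H2O

Mass of water lost = 16.2 − 7.14 = 9.06 g → 9.06 / 18.02 = 0.5028 mol H2O
Molar mass of Na2SO4 = 142.05 g/mol → mol Na2SO4 = 7.14 / 142.05 = 0.05026
n = 0.5028 / 0.05026 = 10.00 ≈ 10 → Na2SO4·10H2O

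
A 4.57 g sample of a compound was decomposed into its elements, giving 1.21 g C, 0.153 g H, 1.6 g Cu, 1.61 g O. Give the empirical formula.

C4H6CuO4

C: 1.21 g ÷ 12.01 g/mol = 0.1007 mol
H: 0.153 g ÷ 1.008 g/mol = 0.1518 mol
Cu: 1.6 g ÷ 63.55 g/mol = 0.02518 mol
O: 1.61 g ÷ 16.00 g/mol = 0.1006 mol
Ratios (÷ 0.02518): C 4.002, H 6.029, Cu 1.000, O 3.997
Ratio ≈ 4:6:1:4, so the empirical formula is C4H6CuO4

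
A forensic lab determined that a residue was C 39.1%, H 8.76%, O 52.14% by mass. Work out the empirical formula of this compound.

C3H8O3

Assume 100 g: 39.1 g C, 8.76 g H, 52.14 g O.
Moles — C: 39.1 / 12.01 = 3.256 mol; H: 8.76 / 1.008 = 8.69 mol; O: 52.14 / 16.00 = 3.259 mol
Divide by the smallest (3.256 mol C): C 1.000, H 2.669, O 1.001
Multiply by 3: C 3.00, H 8.01, O 3.00 → C3H8O3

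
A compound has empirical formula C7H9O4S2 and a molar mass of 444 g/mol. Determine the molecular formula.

Empirical-formula mass = 221.28 g/mol
n = 444 / 221.28 = 2.01 ≈ 2
Molecular formula = (C7H9O4S2)2 = C14H18O8S4

C14H18O8S4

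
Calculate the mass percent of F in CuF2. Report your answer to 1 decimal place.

37.4%

Molar mass = 1(63.55) + 2(19.00) = 101.550 g/mol
Mass of F per mole = 2 × 19.00 = 38.000 g
% F = 38.000 / 101.550 × 100 = 37.4%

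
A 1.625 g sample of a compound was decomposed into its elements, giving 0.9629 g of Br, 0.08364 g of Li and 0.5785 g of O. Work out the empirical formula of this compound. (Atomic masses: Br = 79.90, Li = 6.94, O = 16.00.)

Br: 0.9629 g ÷ 79.90 g/mol = 0.01205 mol
Li: 0.08364 g ÷ 6.94 g/mol = 0.01205 mol
O: 0.5785 g ÷ 16.00 g/mol = 0.03616 mol
Smallest is Br at 0.01205 mol; normalising gives Br 1.000, Li 1.000, O 3.000
→ BrLiO3

BrLiO3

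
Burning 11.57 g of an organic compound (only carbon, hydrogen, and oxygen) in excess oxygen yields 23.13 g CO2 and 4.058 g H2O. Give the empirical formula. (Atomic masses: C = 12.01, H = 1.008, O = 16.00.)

C7H6O4

mol C = 23.13 / 44.01 = 0.5256; mass C = 0.5256 × 12.01 = 6.312 g
mol H = 2 × (4.058 / 18.02) = 0.4504; mass H = 0.4504 × 1.008 = 0.4540 g
mass O = 11.57 − (6.766) = 4.804 g → mol O = 0.3003
Smallest is O at 0.3003 mol; normalising gives C 1.750, H 1.500, O 1.000
Scaling by 4: C 7.00, H 6.00, O 4.00 → C7H6O4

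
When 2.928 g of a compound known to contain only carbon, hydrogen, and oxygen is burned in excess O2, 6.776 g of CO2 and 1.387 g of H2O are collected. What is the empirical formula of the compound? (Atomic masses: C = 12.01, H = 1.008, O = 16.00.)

C8H8O3

mol C = 6.776 / 44.01 = 0.1540; mass C = 0.1540 × 12.01 = 1.849 g
mol H = 2 × (1.387 / 18.02) = 0.1539; mass H = 0.1539 × 1.008 = 0.1552 g
mass O = 2.928 − (2.004) = 0.9237 g → mol O = 0.05773
Divide by the smallest (0.05773 mol O): C 2.667, H 2.666, O 1.000
×3: C 8.00, H 8.00, O 3.00 → C8H8O3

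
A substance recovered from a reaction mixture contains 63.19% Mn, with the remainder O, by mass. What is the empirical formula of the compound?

Assume 100 g: 63.19 g Mn, 36.81 g O.
Moles — Mn: 63.19 / 54.94 = 1.15 mol; O: 36.81 / 16.00 = 2.301 mol
Divide by the smallest (1.15 mol Mn): Mn 1.000, O 2.000
Ratio ≈ 1:2, so the empirical formula is MnO2

MnO2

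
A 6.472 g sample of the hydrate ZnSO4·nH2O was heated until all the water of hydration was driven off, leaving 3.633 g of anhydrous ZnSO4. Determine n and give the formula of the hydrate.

Mass of water lost = 6.472 − 3.633 = 2.839 g → 2.839 / 18.02 = 0.1575 mol H2O
Molar mass of ZnSO4 = 161.45 g/mol → mol ZnSO4 = 3.633 / 161.45 = 0.0225
n = 0.1575 / 0.0225 = 7.00 ≈ 7 → ZnSO4·7H2O

ZnSO4·7H2O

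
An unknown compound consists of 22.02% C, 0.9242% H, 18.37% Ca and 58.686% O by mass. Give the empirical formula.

Assume 100 g: 22.02 g C, 0.9242 g H, 18.37 g Ca, 58.686 g O.
Moles — C: 22.02 / 12.01 = 1.833 mol; H: 0.9242 / 1.008 = 0.9169 mol; Ca: 18.37 / 40.08 = 0.4583 mol; O: 58.686 / 16.00 = 3.668 mol
Divide by the smallest (0.4583 mol Ca): C 4.000, H 2.000, Ca 1.000, O 8.003
≈ 4:2:1:8 → C4H2CaO8

C4H2CaO8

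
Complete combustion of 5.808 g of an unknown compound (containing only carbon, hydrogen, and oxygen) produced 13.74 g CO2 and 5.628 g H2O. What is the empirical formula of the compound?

C7H14O2

mol C = 13.74 / 44.01 = 0.3122; mass C = 0.3122 × 12.01 = 3.750 g
mol H = 2 × (5.628 / 18.02) = 0.6246; mass H = 0.6246 × 1.008 = 0.6296 g
mass O = 5.808 − (4.379) = 1.429 g → mol O = 0.08930
Smallest is O at 0.0893 mol; normalising gives C 3.496, H 6.995, O 1.000
×2: C 6.99, H 13.99, O 2.00 → C7H14O2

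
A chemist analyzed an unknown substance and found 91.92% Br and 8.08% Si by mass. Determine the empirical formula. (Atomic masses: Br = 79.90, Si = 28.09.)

Assume 100 g: 91.92 g Br, 8.08 g Si.
Moles — Br: 91.92 / 79.90 = 1.15 mol; Si: 8.08 / 28.09 = 0.2876 mol
Ratios (÷ 0.2876): Br 3.999, Si 1.000
≈ 4:1 → Br4Si

Br4Si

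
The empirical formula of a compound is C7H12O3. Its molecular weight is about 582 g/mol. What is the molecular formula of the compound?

Empirical-formula mass = 144.17 g/mol
n = 582 / 144.17 = 4.04 ≈ 4
Molecular formula = (C7H12O3)4 = C28H48O12

C28H48O12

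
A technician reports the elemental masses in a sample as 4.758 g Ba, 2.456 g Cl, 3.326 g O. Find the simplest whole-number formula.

Ba: 4.758 g ÷ 137.33 g/mol = 0.03465 mol
Cl: 2.456 g ÷ 35.45 g/mol = 0.06928 mol
O: 3.326 g ÷ 16.00 g/mol = 0.2079 mol
Ratios (÷ 0.03465): Ba 1.000, Cl 2.000, O 6.000
Ratio ≈ 1:2:6, so the empirical formula is BaCl2O6

BaCl2O6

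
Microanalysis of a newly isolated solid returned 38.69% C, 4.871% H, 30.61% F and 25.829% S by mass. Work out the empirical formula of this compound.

Assume 100 g: 38.69 g C, 4.871 g H, 30.61 g F, 25.829 g S.
Moles — C: 38.69 / 12.01 = 3.221 mol; H: 4.871 / 1.008 = 4.832 mol; F: 30.61 / 19.00 = 1.611 mol; S: 25.829 / 32.07 = 0.8054 mol
Smallest is S at 0.8054 mol; normalising gives C 4.000, H 6.000, F 2.000, S 1.000
Ratio ≈ 4:6:2:1, so the empirical formula is C4H6F2S

C4H6F2S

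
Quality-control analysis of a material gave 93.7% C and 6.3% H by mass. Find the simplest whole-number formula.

Assume 100 g: 93.7 g C, 6.3 g H.
C: 93.7 g ÷ 12.01 g/mol = 7.802 mol
H: 6.3 g ÷ 1.008 g/mol = 6.25 mol
Smallest is H at 6.25 mol; normalising gives C 1.248, H 1.000
Multiply by 4: C 4.99, H 4.00 → C5H4

C5H4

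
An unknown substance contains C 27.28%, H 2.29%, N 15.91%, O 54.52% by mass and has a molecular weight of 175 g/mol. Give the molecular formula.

C4H4N2O6

Assume 100 g: 27.28 g C, 2.29 g H, 15.91 g N, 54.52 g O.
n(C) = 27.28/12.01 = 2.271, n(H) = 2.29/1.008 = 2.272, n(N) = 15.91/14.01 = 1.136, n(O) = 54.52/16.00 = 3.408
Divide by the smallest (1.136 mol N): C 2.000, H 2.001, N 1.000, O 3.001
Ratio ≈ 2:2:1:3, so the empirical formula is C2H2NO3
Empirical-formula mass = 88.05 g/mol
n = 175 / 88.05 = 1.99 ≈ 2
Molecular formula = (C2H2NO3)×2 = C4H4N2O6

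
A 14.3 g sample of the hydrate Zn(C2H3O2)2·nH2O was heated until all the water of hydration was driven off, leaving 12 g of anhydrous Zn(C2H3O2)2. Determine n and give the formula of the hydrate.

Zn(C2H3O2)2·2H2O

Mass of water lost = 14.3 − 12 = 2.3 g → 2.3 / 18.02 = 0.1276 mol H2O
Molar mass of Zn(C2H3O2)2 = 183.47 g/mol → mol Zn(C2H3O2)2 = 12 / 183.47 = 0.06541
n = 0.1276 / 0.06541 = 1.95 ≈ 2 → Zn(C2H3O2)2·2H2O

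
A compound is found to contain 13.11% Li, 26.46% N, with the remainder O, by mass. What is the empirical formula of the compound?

Assume 100 g: 13.11 g Li, 26.46 g N, 60.43 g O.
Li: 13.11 g ÷ 6.94 g/mol = 1.889 mol
N: 26.46 g ÷ 14.01 g/mol = 1.889 mol
O: 60.43 g ÷ 16.00 g/mol = 3.777 mol
Smallest is N at 1.889 mol; normalising gives Li 1.000, N 1.000, O 2.000
→ LiNO2

LiNO2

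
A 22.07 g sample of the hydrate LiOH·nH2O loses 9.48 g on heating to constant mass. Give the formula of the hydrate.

LiOH·H2O

Mass of anhydrous LiOH = 22.07 − 9.48 = 12.59 g
mol H2O = 9.48 / 18.02 = 0.5261
Molar mass of LiOH = 23.95 g/mol → mol LiOH = 12.59 / 23.95 = 0.5257
n = 0.5261 / 0.5257 = 1.00 ≈ 1 → LiOH·H2O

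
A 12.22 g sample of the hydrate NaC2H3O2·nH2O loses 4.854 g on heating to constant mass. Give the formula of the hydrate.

Mass of anhydrous NaC2H3O2 = 12.22 − 4.854 = 7.366 g
mol H2O = 4.854 / 18.02 = 0.2694
Molar mass of NaC2H3O2 = 82.03 g/mol → mol NaC2H3O2 = 7.366 / 82.03 = 0.08979
n = 0.2694 / 0.08979 = 3.00 ≈ 3 → NaC2H3O2·3H2O

NaC2H3O2·3H2O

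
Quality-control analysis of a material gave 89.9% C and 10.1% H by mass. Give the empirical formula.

C3H4

Assume 100 g: 89.9 g C, 10.1 g H.
Moles — C: 89.9 / 12.01 = 7.485 mol; H: 10.1 / 1.008 = 10.02 mol
Smallest is C at 7.485 mol; normalising gives C 1.000, H 1.339
×3: C 3.00, H 4.02 → C3H4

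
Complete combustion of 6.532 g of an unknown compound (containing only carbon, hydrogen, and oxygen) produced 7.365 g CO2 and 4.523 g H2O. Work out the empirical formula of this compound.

C2H6O3

mol C = 7.365 / 44.01 = 0.1673; mass C = 0.1673 × 12.01 = 2.010 g
mol H = 2 × (4.523 / 18.02) = 0.5020; mass H = 0.5020 × 1.008 = 0.5060 g
mass O = 6.532 − (2.516) = 4.016 g → mol O = 0.2510
Divide by the smallest (0.1673 mol C): C 1.000, H 3.000, O 1.500
Multiply by 2: C 2.00, H 6.00, O 3.00 → C2H6O3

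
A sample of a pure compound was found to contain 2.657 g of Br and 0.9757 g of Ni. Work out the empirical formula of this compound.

n(Br) = 2.657/79.90 = 0.03325, n(Ni) = 0.9757/58.69 = 0.01662
Ratios (÷ 0.01662): Br 2.000, Ni 1.000
≈ 2:1 → Br2Ni

Br2Ni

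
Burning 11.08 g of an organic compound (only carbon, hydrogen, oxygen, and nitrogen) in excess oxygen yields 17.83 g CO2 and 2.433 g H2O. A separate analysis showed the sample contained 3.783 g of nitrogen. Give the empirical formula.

C3H2N2O

mol C = 17.83 / 44.01 = 0.4051; mass C = 0.4051 × 12.01 = 4.866 g
mol H = 2 × (2.433 / 18.02) = 0.2700; mass H = 0.2700 × 1.008 = 0.2722 g
mol N = 3.783 / 14.01 = 0.2700
mass O = 11.08 − (8.921) = 2.159 g → mol O = 0.1349
Ratios (÷ 0.1349): C 3.002, H 2.001, N 2.001, O 1.000
Ratio ≈ 3:2:2:1, so the empirical formula is C3H2N2O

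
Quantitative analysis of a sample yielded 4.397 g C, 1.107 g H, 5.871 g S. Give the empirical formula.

C2H6S

n(C) = 4.397/12.01 = 0.3661, n(H) = 1.107/1.008 = 1.098, n(S) = 5.871/32.07 = 0.1831
Ratios (÷ 0.1831): C 2.000, H 5.999, S 1.000
Ratio ≈ 2:6:1, so the empirical formula is C2H6S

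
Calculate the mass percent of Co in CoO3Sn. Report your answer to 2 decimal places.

26.12%

Molar mass = 1(58.93) + 3(16.00) + 1(118.71) = 225.640 g/mol
Mass of Co per mole = 1 × 58.93 = 58.930 g
% Co = 58.930 / 225.640 × 100 = 26.12%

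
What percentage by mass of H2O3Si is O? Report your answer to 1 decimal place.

61.5%

Molar mass = 2(1.008) + 3(16.00) + 1(28.09) = 78.106 g/mol
Mass of O per mole = 3 × 16.00 = 48.000 g
% O = 48.000 / 78.106 × 100 = 61.5%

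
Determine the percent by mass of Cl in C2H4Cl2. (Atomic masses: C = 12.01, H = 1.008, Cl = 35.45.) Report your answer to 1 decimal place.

71.7%

Molar mass = 2(12.01) + 4(1.008) + 2(35.45) = 98.952 g/mol
Mass of Cl per mole = 2 × 35.45 = 70.900 g
% Cl = 70.900 / 98.952 × 100 = 71.7%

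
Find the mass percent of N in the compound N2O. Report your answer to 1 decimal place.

Molar mass = 2(14.01) + 1(16.00) = 44.020 g/mol
Mass of N per mole = 2 × 14.01 = 28.020 g
% N = 28.020 / 44.020 × 100 = 63.7%

63.7%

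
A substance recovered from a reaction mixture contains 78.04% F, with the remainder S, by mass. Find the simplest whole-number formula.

Assume 100 g: 78.04 g F, 21.96 g S.
n(F) = 78.04/19.00 = 4.107, n(S) = 21.96/32.07 = 0.6848
Divide by the smallest (0.6848 mol S): F 5.998, S 1.000
≈ 6:1 → F6S

F6S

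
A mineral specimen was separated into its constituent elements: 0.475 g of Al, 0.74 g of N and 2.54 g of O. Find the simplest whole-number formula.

AlN3O9

Moles — Al: 0.475 / 26.98 = 0.01761 mol; N: 0.74 / 14.01 = 0.05282 mol; O: 2.54 / 16.00 = 0.1588 mol
Ratios (÷ 0.01761): Al 1.000, N 3.000, O 9.017
→ AlN3O9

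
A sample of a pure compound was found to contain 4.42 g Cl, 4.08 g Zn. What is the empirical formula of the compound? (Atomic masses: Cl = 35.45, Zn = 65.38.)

Moles — Cl: 4.42 / 35.45 = 0.1247 mol; Zn: 4.08 / 65.38 = 0.0624 mol
Ratios (÷ 0.0624): Cl 1.998, Zn 1.000
Ratio ≈ 2:1, so the empirical formula is Cl2Zn

Cl2Zn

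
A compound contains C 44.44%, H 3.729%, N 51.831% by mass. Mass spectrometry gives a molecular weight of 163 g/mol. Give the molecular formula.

Assume 100 g: 44.44 g C, 3.729 g H, 51.831 g N.
n(C) = 44.44/12.01 = 3.7, n(H) = 3.729/1.008 = 3.699, n(N) = 51.831/14.01 = 3.7
Smallest is H at 3.699 mol; normalising gives C 1.000, H 1.000, N 1.000
Ratio ≈ 1:1:1, so the empirical formula is CHN
Empirical-formula mass = 27.03 g/mol
n = 163 / 27.03 = 6.03 ≈ 6
Molecular formula = (CHN)×6 = C6H6N6

C6H6N6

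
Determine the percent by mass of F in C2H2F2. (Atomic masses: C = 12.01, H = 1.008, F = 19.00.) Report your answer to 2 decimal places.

Molar mass = 2(12.01) + 2(1.008) + 2(19.00) = 64.036 g/mol
Mass of F per mole = 2 × 19.00 = 38.000 g
% F = 38.000 / 64.036 × 100 = 59.34%

59.34%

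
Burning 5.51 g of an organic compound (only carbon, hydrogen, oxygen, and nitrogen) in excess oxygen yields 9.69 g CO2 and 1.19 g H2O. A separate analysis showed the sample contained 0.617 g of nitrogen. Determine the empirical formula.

C5H3NO3

mol C = 9.69 / 44.01 = 0.2202; mass C = 0.2202 × 12.01 = 2.644 g
mol H = 2 × (1.19 / 18.02) = 0.1321; mass H = 0.1321 × 1.008 = 0.1331 g
mol N = 0.617 / 14.01 = 0.04404
mass O = 5.51 − (3.394) = 2.116 g → mol O = 0.1322
Smallest is N at 0.04404 mol; normalising gives C 4.999, H 2.999, N 1.000, O 3.002
→ C5H3NO3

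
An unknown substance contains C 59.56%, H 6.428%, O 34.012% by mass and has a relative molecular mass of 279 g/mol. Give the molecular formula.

Assume 100 g: 59.56 g C, 6.428 g H, 34.012 g O.
Moles — C: 59.56 / 12.01 = 4.959 mol; H: 6.428 / 1.008 = 6.377 mol; O: 34.012 / 16.00 = 2.126 mol
Divide by the smallest (2.126 mol O): C 2.333, H 3.000, O 1.000
Multiply by 3: C 7.00, H 9.00, O 3.00 → C7H9O3
Empirical-formula mass = 141.14 g/mol
n = 279 / 141.14 = 1.98 ≈ 2
Molecular formula = (C7H9O3)×2 = C14H18O6

C14H18O6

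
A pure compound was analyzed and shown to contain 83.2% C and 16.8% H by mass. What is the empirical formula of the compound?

C5H12

Assume 100 g: 83.2 g C, 16.8 g H.
C: 83.2 g ÷ 12.01 g/mol = 6.928 mol
H: 16.8 g ÷ 1.008 g/mol = 16.67 mol
Ratios (÷ 6.928): C 1.000, H 2.406
Scaling by 5: C 5.00, H 12.03 → C5H12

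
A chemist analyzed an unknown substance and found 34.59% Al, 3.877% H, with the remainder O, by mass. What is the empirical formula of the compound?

Assume 100 g: 34.59 g Al, 3.877 g H, 61.533 g O.
Moles — Al: 34.59 / 26.98 = 1.282 mol; H: 3.877 / 1.008 = 3.846 mol; O: 61.533 / 16.00 = 3.846 mol
Smallest is Al at 1.282 mol; normalising gives Al 1.000, H 3.000, O 3.000
Ratio ≈ 1:3:3, so the empirical formula is AlH3O3

AlH3O3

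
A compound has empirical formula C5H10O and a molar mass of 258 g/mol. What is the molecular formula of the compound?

Empirical-formula mass = 86.13 g/mol
n = 258 / 86.13 = 3.00 ≈ 3
Molecular formula = (C5H10O)3 = C15H30O3

C15H30O3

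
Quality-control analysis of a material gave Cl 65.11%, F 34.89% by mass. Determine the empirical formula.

ClF

Assume 100 g: 65.11 g Cl, 34.89 g F.
Cl: 65.11 g ÷ 35.45 g/mol = 1.837 mol
F: 34.89 g ÷ 19.00 g/mol = 1.836 mol
Divide by the smallest (1.836 mol F): Cl 1.000, F 1.000
→ ClF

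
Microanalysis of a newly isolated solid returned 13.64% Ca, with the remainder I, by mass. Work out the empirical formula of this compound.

CaI2

Assume 100 g: 13.64 g Ca, 86.36 g I.
Moles — Ca: 13.64 / 40.08 = 0.3403 mol; I: 86.36 / 126.90 = 0.6805 mol
Divide by the smallest (0.3403 mol Ca): Ca 1.000, I 2.000
≈ 1:2 → CaI2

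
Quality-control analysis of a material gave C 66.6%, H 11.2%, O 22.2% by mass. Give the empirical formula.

Assume 100 g: 66.6 g C, 11.2 g H, 22.2 g O.
Moles — C: 66.6 / 12.01 = 5.545 mol; H: 11.2 / 1.008 = 11.11 mol; O: 22.2 / 16.00 = 1.387 mol
Smallest is O at 1.387 mol; normalising gives C 3.997, H 8.008, O 1.000
→ C4H8O

C4H8O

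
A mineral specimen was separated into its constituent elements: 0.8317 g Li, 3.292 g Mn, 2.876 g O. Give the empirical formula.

Li2MnO3

n(Li) = 0.8317/6.94 = 0.1198, n(Mn) = 3.292/54.94 = 0.05992, n(O) = 2.876/16.00 = 0.1797
Smallest is Mn at 0.05992 mol; normalising gives Li 2.000, Mn 1.000, O 3.000
Ratio ≈ 2:1:3, so the empirical formula is Li2MnO3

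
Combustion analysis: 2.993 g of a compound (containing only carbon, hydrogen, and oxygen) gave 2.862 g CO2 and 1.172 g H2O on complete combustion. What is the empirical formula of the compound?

CH2O2

mol C = 2.862 / 44.01 = 0.06503; mass C = 0.06503 × 12.01 = 0.7810 g
mol H = 2 × (1.172 / 18.02) = 0.1301; mass H = 0.1301 × 1.008 = 0.1311 g
mass O = 2.993 − (0.9121) = 2.081 g → mol O = 0.1301
Divide by the smallest (0.06503 mol C): C 1.000, H 2.000, O 2.000
≈ 1:2:2 → CH2O2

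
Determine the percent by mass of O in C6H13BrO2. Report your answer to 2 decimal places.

16.24%

Molar mass = 6(12.01) + 13(1.008) + 1(79.90) + 2(16.00) = 197.064 g/mol
Mass of O per mole = 2 × 16.00 = 32.000 g
% O = 32.000 / 197.064 × 100 = 16.24%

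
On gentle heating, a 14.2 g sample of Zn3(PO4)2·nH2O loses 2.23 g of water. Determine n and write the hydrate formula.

Zn3(PO4)2·4H2O

Mass of anhydrous Zn3(PO4)2 = 14.2 − 2.23 = 11.97 g
mol H2O = 2.23 / 18.02 = 0.1238
Molar mass of Zn3(PO4)2 = 386.08 g/mol → mol Zn3(PO4)2 = 11.97 / 386.08 = 0.031
n = 0.1238 / 0.031 = 3.99 ≈ 4 → Zn3(PO4)2·4H2O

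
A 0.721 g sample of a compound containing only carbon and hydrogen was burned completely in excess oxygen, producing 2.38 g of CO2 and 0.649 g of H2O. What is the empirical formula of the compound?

mol C = 2.38 / 44.01 = 0.05408; mass C = 0.05408 × 12.01 = 0.6495 g
mol H = 2 × (0.649 / 18.02) = 0.07203; mass H = 0.07203 × 1.008 = 0.07261 g
Smallest is C at 0.05408 mol; normalising gives C 1.000, H 1.332
×3: C 3.00, H 4.00 → C3H4

C3H4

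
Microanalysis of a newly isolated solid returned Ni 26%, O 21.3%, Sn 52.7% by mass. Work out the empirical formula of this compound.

NiO3Sn

Assume 100 g: 26 g Ni, 21.3 g O, 52.7 g Sn.
n(Ni) = 26/58.69 = 0.443, n(O) = 21.3/16.00 = 1.331, n(Sn) = 52.7/118.71 = 0.4439
Smallest is Ni at 0.443 mol; normalising gives Ni 1.000, O 3.005, Sn 1.002
≈ 1:3:1 → NiO3Sn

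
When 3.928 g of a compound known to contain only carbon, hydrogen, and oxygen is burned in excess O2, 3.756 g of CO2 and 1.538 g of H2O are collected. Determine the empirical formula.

CH2O2

mol C = 3.756 / 44.01 = 0.08534; mass C = 0.08534 × 12.01 = 1.025 g
mol H = 2 × (1.538 / 18.02) = 0.1707; mass H = 0.1707 × 1.008 = 0.1721 g
mass O = 3.928 − (1.197) = 2.731 g → mol O = 0.1707
Ratios (÷ 0.08534): C 1.000, H 2.000, O 2.000
≈ 1:2:2 → CH2O2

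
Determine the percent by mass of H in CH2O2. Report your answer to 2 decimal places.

Molar mass = 1(12.01) + 2(1.008) + 2(16.00) = 46.026 g/mol
Mass of H per mole = 2 × 1.008 = 2.016 g
% H = 2.016 / 46.026 × 100 = 4.38%

4.38%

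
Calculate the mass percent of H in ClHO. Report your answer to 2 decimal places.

1.92%

Molar mass = 1(35.45) + 1(1.008) + 1(16.00) = 52.458 g/mol
Mass of H per mole = 1 × 1.008 = 1.008 g
% H = 1.008 / 52.458 × 100 = 1.92%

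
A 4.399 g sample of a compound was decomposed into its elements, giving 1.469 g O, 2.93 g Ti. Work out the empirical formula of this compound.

O: 1.469 g ÷ 16.00 g/mol = 0.09181 mol
Ti: 2.93 g ÷ 47.87 g/mol = 0.06121 mol
Divide by the smallest (0.06121 mol Ti): O 1.500, Ti 1.000
Multiply by 2: O 3.00, Ti 2.00 → O3Ti2

O3Ti2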